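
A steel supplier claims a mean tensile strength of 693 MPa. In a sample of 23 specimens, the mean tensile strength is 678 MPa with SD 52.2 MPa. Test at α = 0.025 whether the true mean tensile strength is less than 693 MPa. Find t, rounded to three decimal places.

-1.378

H0: μ = 693; H1: μ < 693 (one-sample t-test, left-tailed).
t = (x̄ − μ₀)/(s/√n) = (678 − 693)/(52.2/√23) = -1.378
df = n − 1 = 22
p-value = P(T ≤ -1.378) ≈ 0.0910
Since p ≈ 0.0910 > α = 0.025, fail to reject H0; the data do not provide sufficient evidence against H0.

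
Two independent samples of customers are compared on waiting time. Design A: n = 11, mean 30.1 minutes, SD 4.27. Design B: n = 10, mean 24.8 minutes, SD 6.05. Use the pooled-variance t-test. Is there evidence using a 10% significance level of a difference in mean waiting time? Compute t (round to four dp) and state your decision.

Let group 1 = design A, group 2 = design B. H0: μ_1 = μ_2; H1: μ_1 ≠ μ_2 (two-sample pooled-variance t-test, two-sided).
s_p² = [(11−1)·4.27² + (10−1)·6.05²]/(11+10−2) = 26.9343
t = (30.1 − 24.8)/√[26.9343·(1/11 + 1/10)] = 2.3373
df = n₁ + n₂ − 2 = 19
Two-sided p-value ≈ 0.0305
Since p ≈ 0.0305 < α = 0.1, reject H0; the evidence is statistically significant.

t = 2.3373; reject H0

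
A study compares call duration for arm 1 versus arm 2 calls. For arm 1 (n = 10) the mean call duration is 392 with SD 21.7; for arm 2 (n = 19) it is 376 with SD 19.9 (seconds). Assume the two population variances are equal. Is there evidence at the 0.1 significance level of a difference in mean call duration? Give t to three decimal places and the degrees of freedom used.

Let group 1 = arm 1, group 2 = arm 2. H0: μ_1 = μ_2; H1: μ_1 ≠ μ_2 (two-sample pooled-variance t-test, two-sided).
s_p² = [(10−1)·21.7² + (19−1)·19.9²]/(10+19−2) = 420.97
t = (392 − 376)/√[420.97·(1/10 + 1/19)] = 1.996
df = n₁ + n₂ − 2 = 27
Two-sided p-value ≈ 0.056
Since p ≈ 0.056 < α = 0.1, reject H0; the data support H1.

t = 1.996, df = 27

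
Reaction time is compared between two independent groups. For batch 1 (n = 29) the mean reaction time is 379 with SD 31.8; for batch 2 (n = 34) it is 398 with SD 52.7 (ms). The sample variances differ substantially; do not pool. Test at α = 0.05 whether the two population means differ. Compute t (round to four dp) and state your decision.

Let group 1 = batch 1, group 2 = batch 2. H0: μ_1 = μ_2; H1: μ_1 ≠ μ_2 (Welch's two-sample t-test, two-sided).
t = (x̄_1 − x̄_2)/√(s_1²/n_1 + s_2²/n_2) = (379 − 398)/√(31.8²/29 + 52.7²/34) = -1.7599
Welch–Satterthwaite df ≈ 55.31
Two-sided p-value ≈ 0.084
Since p ≈ 0.084 > α = 0.05, fail to reject H0; the data do not provide sufficient evidence against H0.

t = -1.7599; fail to reject H0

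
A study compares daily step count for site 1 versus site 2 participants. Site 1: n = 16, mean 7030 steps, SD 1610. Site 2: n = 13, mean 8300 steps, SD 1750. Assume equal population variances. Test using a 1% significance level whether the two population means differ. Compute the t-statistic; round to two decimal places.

Let group 1 = site 1, group 2 = site 2. H0: μ_1 = μ_2; H1: μ_1 ≠ μ_2 (two-sample pooled-variance t-test, two-sided).
s_p² = [(16−1)·1610² + (13−1)·1750²]/(16+13−2) = 2801170
t = (7030 − 8300)/√[2801170·(1/16 + 1/13)] = -2.03
df = n₁ + n₂ − 2 = 27
Two-sided p-value ≈ 0.052
Since p ≈ 0.052 > α = 0.01, fail to reject H0; the data do not provide sufficient evidence against H0.

-2.03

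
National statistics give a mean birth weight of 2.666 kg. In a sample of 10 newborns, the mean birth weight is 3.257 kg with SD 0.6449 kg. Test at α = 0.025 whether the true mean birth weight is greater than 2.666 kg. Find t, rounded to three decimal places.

2.898

H0: μ = 2.666; H1: μ > 2.666 (one-sample t-test, right-tailed).
t = (x̄ − μ₀)/(s/√n) = (3.257 − 2.666)/(0.6449/√10) = 2.898
df = n − 1 = 9
p-value = P(T ≥ 2.898) ≈ 0.009
Since p ≈ 0.009 < α = 0.025, reject H0; the evidence is statistically significant.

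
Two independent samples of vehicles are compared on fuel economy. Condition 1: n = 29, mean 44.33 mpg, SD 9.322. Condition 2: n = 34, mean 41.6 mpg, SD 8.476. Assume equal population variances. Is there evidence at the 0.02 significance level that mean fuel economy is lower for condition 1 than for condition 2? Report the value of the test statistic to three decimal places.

Let group 1 = condition 1, group 2 = condition 2. H0: μ_1 = μ_2; H1: μ_1 < μ_2 (two-sample pooled-variance t-test, left-tailed).
s_p² = [(29−1)·9.322² + (34−1)·8.476²]/(29+34−2) = 78.754
t = (44.33 − 41.6)/√[78.754·(1/29 + 1/34)] = 1.217
df = n₁ + n₂ − 2 = 61
p-value = P(T ≤ 1.217) ≈ 0.8859
Since p ≈ 0.8859 > α = 0.02, fail to reject H0; the data do not provide sufficient evidence against H0.

1.217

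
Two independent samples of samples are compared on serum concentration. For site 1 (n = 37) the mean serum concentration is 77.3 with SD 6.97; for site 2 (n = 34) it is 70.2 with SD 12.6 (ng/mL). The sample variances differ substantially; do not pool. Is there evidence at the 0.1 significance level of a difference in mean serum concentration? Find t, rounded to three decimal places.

2.903

Let group 1 = site 1, group 2 = site 2. H0: μ_1 = μ_2; H1: μ_1 ≠ μ_2 (Welch's two-sample t-test, two-sided).
t = (x̄_1 − x̄_2)/√(s_1²/n_1 + s_2²/n_2) = (77.3 − 70.2)/√(6.97²/37 + 12.6²/34) = 2.903
Welch–Satterthwaite df ≈ 50.51
Two-sided p-value ≈ 0.005
Since p ≈ 0.005 < α = 0.1, reject H0; the evidence is statistically significant.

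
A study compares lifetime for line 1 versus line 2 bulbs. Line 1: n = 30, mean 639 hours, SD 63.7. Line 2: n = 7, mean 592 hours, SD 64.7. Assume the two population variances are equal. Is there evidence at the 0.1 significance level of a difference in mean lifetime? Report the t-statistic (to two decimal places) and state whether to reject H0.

t = 1.75; reject H0

Let group 1 = line 1, group 2 = line 2. H0: μ_1 = μ_2; H1: μ_1 ≠ μ_2 (two-sample pooled-variance t-test, two-sided).
s_p² = [(30−1)·63.7² + (7−1)·64.7²]/(30+7−2) = 4079.7
t = (639 − 592)/√[4079.7·(1/30 + 1/7)] = 1.75
df = n₁ + n₂ − 2 = 35
Two-sided p-value ≈ 0.0884
Since p ≈ 0.0884 < α = 0.1, reject H0; the evidence is statistically significant.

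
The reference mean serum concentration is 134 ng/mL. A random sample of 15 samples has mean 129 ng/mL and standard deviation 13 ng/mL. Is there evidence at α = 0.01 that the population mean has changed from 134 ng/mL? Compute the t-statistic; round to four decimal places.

-1.4896

H0: μ = 134; H1: μ ≠ 134 (one-sample t-test, two-sided).
t = (x̄ − μ₀)/(s/√n) = (129 − 134)/(13/√15) = -1.4896
df = n − 1 = 14
Two-sided p-value ≈ 0.1585
Since p ≈ 0.1585 > α = 0.01, fail to reject H0; the evidence is not statistically significant.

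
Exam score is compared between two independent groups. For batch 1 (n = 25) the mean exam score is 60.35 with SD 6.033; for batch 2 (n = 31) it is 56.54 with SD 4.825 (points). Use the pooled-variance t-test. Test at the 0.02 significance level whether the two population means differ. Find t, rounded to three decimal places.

Let group 1 = batch 1, group 2 = batch 2. H0: μ_1 = μ_2; H1: μ_1 ≠ μ_2 (two-sample pooled-variance t-test, two-sided).
s_p² = [(25−1)·6.033² + (31−1)·4.825²]/(25+31−2) = 29.1102
t = (60.35 − 56.54)/√[29.1102·(1/25 + 1/31)] = 2.627
df = n₁ + n₂ − 2 = 54
Two-sided p-value ≈ 0.011
Since p ≈ 0.011 < α = 0.02, reject H0; the data support H1.

2.627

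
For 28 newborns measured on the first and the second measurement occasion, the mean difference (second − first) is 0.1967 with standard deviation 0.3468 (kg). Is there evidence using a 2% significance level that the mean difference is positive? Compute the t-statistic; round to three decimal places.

H0: μ_d = 0; H1: μ_d > 0 (paired t-test on the differences, right-tailed).
t = d̄/(s_d/√n) = 0.1967/(0.3468/√28) = 3.001
df = n − 1 = 27
p-value = P(T ≥ 3.001) ≈ 0.003
Since p ≈ 0.003 < α = 0.02, reject H0; the evidence is statistically significant.

3.001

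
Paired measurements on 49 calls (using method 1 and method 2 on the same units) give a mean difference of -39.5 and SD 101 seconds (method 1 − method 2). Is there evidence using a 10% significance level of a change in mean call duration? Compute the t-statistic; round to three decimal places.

H0: μ_d = 0; H1: μ_d ≠ 0 (paired t-test on the differences, two-sided).
t = d̄/(s_d/√n) = -39.5/(101/√49) = -2.738
df = n − 1 = 48
Two-sided p-value ≈ 0.0087
Since p ≈ 0.0087 < α = 0.1, reject H0; the evidence is statistically significant.

-2.738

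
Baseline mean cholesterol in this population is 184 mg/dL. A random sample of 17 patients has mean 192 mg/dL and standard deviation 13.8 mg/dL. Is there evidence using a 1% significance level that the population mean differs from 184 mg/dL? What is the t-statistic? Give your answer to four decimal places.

2.3902

H0: μ = 184; H1: μ ≠ 184 (one-sample t-test, two-sided).
t = (x̄ − μ₀)/(s/√n) = (192 − 184)/(13.8/√17) = 2.3902
df = n − 1 = 16
Two-sided p-value ≈ 0.0295
Since p ≈ 0.0295 > α = 0.01, fail to reject H0; the data do not provide sufficient evidence against H0.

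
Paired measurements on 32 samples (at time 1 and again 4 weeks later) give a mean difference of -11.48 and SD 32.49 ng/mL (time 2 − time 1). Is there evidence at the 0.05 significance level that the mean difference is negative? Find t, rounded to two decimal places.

-2.00

H0: μ_d = 0; H1: μ_d < 0 (paired t-test on the differences, left-tailed).
t = d̄/(s_d/√n) = -11.48/(32.49/√32) = -2.00
df = n − 1 = 31
p-value = P(T ≤ -2.00) ≈ 0.027
Since p ≈ 0.027 < α = 0.05, reject H0; the data support H1.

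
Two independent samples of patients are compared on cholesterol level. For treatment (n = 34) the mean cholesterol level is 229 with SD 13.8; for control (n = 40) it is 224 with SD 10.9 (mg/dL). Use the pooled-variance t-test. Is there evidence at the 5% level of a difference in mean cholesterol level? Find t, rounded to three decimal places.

1.741

Let group 1 = treatment, group 2 = control. H0: μ_1 = μ_2; H1: μ_1 ≠ μ_2 (two-sample pooled-variance t-test, two-sided).
s_p² = [(34−1)·13.8² + (40−1)·10.9²]/(34+40−2) = 151.64
t = (229 − 224)/√[151.64·(1/34 + 1/40)] = 1.741
df = n₁ + n₂ − 2 = 72
Two-sided p-value ≈ 0.086
Since p ≈ 0.086 > α = 0.05, fail to reject H0; the evidence is not statistically significant.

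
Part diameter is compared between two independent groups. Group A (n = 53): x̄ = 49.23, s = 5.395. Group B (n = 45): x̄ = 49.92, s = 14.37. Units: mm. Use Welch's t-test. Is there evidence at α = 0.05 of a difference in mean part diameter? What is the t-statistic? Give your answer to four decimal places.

-0.3044

Let group 1 = group A, group 2 = group B. H0: μ_1 = μ_2; H1: μ_1 ≠ μ_2 (Welch's two-sample t-test, two-sided).
t = (x̄_1 − x̄_2)/√(s_1²/n_1 + s_2²/n_2) = (49.23 − 49.92)/√(5.395²/53 + 14.37²/45) = -0.3044
Welch–Satterthwaite df ≈ 54.50
Two-sided p-value ≈ 0.762
Since p ≈ 0.762 > α = 0.05, fail to reject H0; the data do not provide sufficient evidence against H0.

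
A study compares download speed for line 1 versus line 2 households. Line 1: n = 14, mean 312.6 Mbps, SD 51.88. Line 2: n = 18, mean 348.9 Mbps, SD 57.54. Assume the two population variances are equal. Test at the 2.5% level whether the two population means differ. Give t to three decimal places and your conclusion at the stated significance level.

t = -1.847; fail to reject H0

Let group 1 = line 1, group 2 = line 2. H0: μ_1 = μ_2; H1: μ_1 ≠ μ_2 (two-sample pooled-variance t-test, two-sided).
s_p² = [(14−1)·51.88² + (18−1)·57.54²]/(14+18−2) = 3042.48
t = (312.6 − 348.9)/√[3042.48·(1/14 + 1/18)] = -1.847
df = n₁ + n₂ − 2 = 30
Two-sided p-value ≈ 0.0747
Since p ≈ 0.0747 > α = 0.025, fail to reject H0; the evidence is not statistically significant.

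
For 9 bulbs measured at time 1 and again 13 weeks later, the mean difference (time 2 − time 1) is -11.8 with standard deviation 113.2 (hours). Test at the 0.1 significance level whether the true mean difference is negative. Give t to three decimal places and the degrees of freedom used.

t = -0.313, df = 8

H0: μ_d = 0; H1: μ_d < 0 (paired t-test on the differences, left-tailed).
t = d̄/(s_d/√n) = -11.8/(113.2/√9) = -0.313
df = n − 1 = 8
p-value = P(T ≤ -0.313) ≈ 0.381
Since p ≈ 0.381 > α = 0.1, fail to reject H0; the evidence is not statistically significant.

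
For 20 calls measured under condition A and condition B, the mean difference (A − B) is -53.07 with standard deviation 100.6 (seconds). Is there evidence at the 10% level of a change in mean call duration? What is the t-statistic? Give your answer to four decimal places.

-2.3592

H0: μ_d = 0; H1: μ_d ≠ 0 (paired t-test on the differences, two-sided).
t = d̄/(s_d/√n) = -53.07/(100.6/√20) = -2.3592
df = n − 1 = 19
Two-sided p-value ≈ 0.0292
Since p ≈ 0.0292 < α = 0.1, reject H0; the data support H1.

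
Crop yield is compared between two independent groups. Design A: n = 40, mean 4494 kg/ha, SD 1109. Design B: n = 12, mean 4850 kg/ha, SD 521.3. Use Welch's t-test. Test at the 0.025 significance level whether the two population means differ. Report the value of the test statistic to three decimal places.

Let group 1 = design A, group 2 = design B. H0: μ_1 = μ_2; H1: μ_1 ≠ μ_2 (Welch's two-sample t-test, two-sided).
t = (x̄_1 − x̄_2)/√(s_1²/n_1 + s_2²/n_2) = (4494 − 4850)/√(1109²/40 + 521.3²/12) = -1.541
Welch–Satterthwaite df ≈ 40.23
Two-sided p-value ≈ 0.1312
Since p ≈ 0.1312 > α = 0.025, fail to reject H0; the data do not provide sufficient evidence against H0.

-1.541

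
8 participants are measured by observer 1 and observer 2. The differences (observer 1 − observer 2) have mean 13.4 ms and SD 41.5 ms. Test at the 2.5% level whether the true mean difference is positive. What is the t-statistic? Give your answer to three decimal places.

H0: μ_d = 0; H1: μ_d > 0 (paired t-test on the differences, right-tailed).
t = d̄/(s_d/√n) = 13.4/(41.5/√8) = 0.913
df = n − 1 = 7
p-value = P(T ≥ 0.913) ≈ 0.196
Since p ≈ 0.196 > α = 0.025, fail to reject H0; the evidence is not statistically significant.

0.913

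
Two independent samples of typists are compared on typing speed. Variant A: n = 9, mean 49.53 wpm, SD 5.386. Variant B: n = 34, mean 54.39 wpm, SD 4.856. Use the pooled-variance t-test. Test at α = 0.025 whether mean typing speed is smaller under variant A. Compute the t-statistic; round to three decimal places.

-2.612

Let group 1 = variant A, group 2 = variant B. H0: μ_1 = μ_2; H1: μ_1 < μ_2 (two-sample pooled-variance t-test, left-tailed).
s_p² = [(9−1)·5.386² + (34−1)·4.856²]/(9+34−2) = 24.6399
t = (49.53 − 54.39)/√[24.6399·(1/9 + 1/34)] = -2.612
df = n₁ + n₂ − 2 = 41
p-value = P(T ≤ -2.612) ≈ 0.006
Since p ≈ 0.006 < α = 0.025, reject H0; the data support H1.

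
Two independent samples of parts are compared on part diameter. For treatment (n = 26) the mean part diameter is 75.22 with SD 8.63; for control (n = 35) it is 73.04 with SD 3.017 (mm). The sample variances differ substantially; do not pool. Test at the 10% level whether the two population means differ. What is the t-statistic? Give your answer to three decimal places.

Let group 1 = treatment, group 2 = control. H0: μ_1 = μ_2; H1: μ_1 ≠ μ_2 (Welch's two-sample t-test, two-sided).
t = (x̄_1 − x̄_2)/√(s_1²/n_1 + s_2²/n_2) = (75.22 − 73.04)/√(8.63²/26 + 3.017²/35) = 1.233
Welch–Satterthwaite df ≈ 29.57
Two-sided p-value ≈ 0.227
Since p ≈ 0.227 > α = 0.1, fail to reject H0; the data do not provide sufficient evidence against H0.

1.233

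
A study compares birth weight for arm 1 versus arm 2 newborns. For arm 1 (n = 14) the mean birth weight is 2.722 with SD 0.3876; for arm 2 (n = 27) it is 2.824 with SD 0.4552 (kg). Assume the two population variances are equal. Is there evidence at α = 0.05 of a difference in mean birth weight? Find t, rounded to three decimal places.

-0.714

Let group 1 = arm 1, group 2 = arm 2. H0: μ_1 = μ_2; H1: μ_1 ≠ μ_2 (two-sample pooled-variance t-test, two-sided).
s_p² = [(14−1)·0.3876² + (27−1)·0.4552²]/(14+27−2) = 0.188216
t = (2.722 − 2.824)/√[0.188216·(1/14 + 1/27)] = -0.714
df = n₁ + n₂ − 2 = 39
Two-sided p-value ≈ 0.480
Since p ≈ 0.480 > α = 0.05, fail to reject H0; the evidence is not statistically significant.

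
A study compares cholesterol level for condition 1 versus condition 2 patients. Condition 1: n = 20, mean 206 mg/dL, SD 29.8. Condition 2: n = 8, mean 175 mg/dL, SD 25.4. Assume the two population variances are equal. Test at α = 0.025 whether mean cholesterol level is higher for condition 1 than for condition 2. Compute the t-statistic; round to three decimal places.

2.584

Let group 1 = condition 1, group 2 = condition 2. H0: μ_1 = μ_2; H1: μ_1 > μ_2 (two-sample pooled-variance t-test, right-tailed).
s_p² = [(20−1)·29.8² + (8−1)·25.4²]/(20+8−2) = 822.649
t = (206 − 175)/√[822.649·(1/20 + 1/8)] = 2.584
df = n₁ + n₂ − 2 = 26
p-value = P(T ≥ 2.584) ≈ 0.008
Since p ≈ 0.008 < α = 0.025, reject H0; the evidence is statistically significant.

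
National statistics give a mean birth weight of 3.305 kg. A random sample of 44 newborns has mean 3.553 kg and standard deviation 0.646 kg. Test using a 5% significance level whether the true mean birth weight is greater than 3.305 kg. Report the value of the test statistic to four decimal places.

H0: μ = 3.305; H1: μ > 3.305 (one-sample t-test, right-tailed).
t = (x̄ − μ₀)/(s/√n) = (3.553 − 3.305)/(0.646/√44) = 2.5465
df = n − 1 = 43
p-value = P(T ≥ 2.5465) ≈ 0.0073
Since p ≈ 0.0073 < α = 0.05, reject H0; the data support H1.

2.5465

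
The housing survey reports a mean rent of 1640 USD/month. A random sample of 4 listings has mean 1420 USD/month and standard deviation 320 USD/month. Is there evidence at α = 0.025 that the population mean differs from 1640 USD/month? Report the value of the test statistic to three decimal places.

H0: μ = 1640; H1: μ ≠ 1640 (one-sample t-test, two-sided).
t = (x̄ − μ₀)/(s/√n) = (1420 − 1640)/(320/√4) = -1.375
df = n − 1 = 3
Two-sided p-value ≈ 0.2628
Since p ≈ 0.2628 > α = 0.025, fail to reject H0; the evidence is not statistically significant.

-1.375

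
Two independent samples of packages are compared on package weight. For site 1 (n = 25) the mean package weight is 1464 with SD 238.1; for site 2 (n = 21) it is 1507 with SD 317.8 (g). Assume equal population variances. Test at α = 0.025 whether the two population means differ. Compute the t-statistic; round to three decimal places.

Let group 1 = site 1, group 2 = site 2. H0: μ_1 = μ_2; H1: μ_1 ≠ μ_2 (two-sample pooled-variance t-test, two-sided).
s_p² = [(25−1)·238.1² + (21−1)·317.8²]/(25+21−2) = 76830.4
t = (1464 − 1507)/√[76830.4·(1/25 + 1/21)] = -0.524
df = n₁ + n₂ − 2 = 44
Two-sided p-value ≈ 0.603
Since p ≈ 0.603 > α = 0.025, fail to reject H0; the evidence is not statistically significant.

-0.524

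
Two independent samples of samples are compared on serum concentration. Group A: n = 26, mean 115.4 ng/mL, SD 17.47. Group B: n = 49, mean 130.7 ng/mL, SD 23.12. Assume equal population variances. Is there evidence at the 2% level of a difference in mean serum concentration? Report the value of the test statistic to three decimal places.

Let group 1 = group A, group 2 = group B. H0: μ_1 = μ_2; H1: μ_1 ≠ μ_2 (two-sample pooled-variance t-test, two-sided).
s_p² = [(26−1)·17.47² + (49−1)·23.12²]/(26+49−2) = 455.996
t = (115.4 − 130.7)/√[455.996·(1/26 + 1/49)] = -2.953
df = n₁ + n₂ − 2 = 73
Two-sided p-value ≈ 0.0042
Since p ≈ 0.0042 < α = 0.02, reject H0; the data support H1.

-2.953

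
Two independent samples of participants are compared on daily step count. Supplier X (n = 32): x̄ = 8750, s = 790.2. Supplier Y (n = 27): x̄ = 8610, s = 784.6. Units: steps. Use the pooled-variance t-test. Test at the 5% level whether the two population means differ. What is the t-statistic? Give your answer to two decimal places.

0.68

Let group 1 = supplier X, group 2 = supplier Y. H0: μ_1 = μ_2; H1: μ_1 ≠ μ_2 (two-sample pooled-variance t-test, two-sided).
s_p² = [(32−1)·790.2² + (27−1)·784.6²]/(32+27−2) = 620393
t = (8750 − 8610)/√[620393·(1/32 + 1/27)] = 0.68
df = n₁ + n₂ − 2 = 57
Two-sided p-value ≈ 0.4991
Since p ≈ 0.4991 > α = 0.05, fail to reject H0; the evidence is not statistically significant.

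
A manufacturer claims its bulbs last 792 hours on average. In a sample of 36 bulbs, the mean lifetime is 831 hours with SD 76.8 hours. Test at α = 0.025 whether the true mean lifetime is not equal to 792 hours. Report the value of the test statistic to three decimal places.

3.047

H0: μ = 792; H1: μ ≠ 792 (one-sample t-test, two-sided).
t = (x̄ − μ₀)/(s/√n) = (831 − 792)/(76.8/√36) = 3.047
df = n − 1 = 35
Two-sided p-value ≈ 0.0044
Since p ≈ 0.0044 < α = 0.025, reject H0; the data support H1.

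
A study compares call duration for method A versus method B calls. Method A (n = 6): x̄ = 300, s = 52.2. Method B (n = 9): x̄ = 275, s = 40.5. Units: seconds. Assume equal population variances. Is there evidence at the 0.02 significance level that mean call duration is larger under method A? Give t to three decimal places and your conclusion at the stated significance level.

t = 1.046; fail to reject H0

Let group 1 = method A, group 2 = method B. H0: μ_1 = μ_2; H1: μ_1 > μ_2 (two-sample pooled-variance t-test, right-tailed).
s_p² = [(6−1)·52.2² + (9−1)·40.5²]/(6+9−2) = 2057.4
t = (300 − 275)/√[2057.4·(1/6 + 1/9)] = 1.046
df = n₁ + n₂ − 2 = 13
p-value = P(T ≥ 1.046) ≈ 0.1574
Since p ≈ 0.1574 > α = 0.02, fail to reject H0; the evidence is not statistically significant.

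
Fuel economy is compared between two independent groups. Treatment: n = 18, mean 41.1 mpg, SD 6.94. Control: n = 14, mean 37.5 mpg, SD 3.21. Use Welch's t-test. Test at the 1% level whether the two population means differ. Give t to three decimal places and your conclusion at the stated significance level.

t = 1.949; fail to reject H0

Let group 1 = treatment, group 2 = control. H0: μ_1 = μ_2; H1: μ_1 ≠ μ_2 (Welch's two-sample t-test, two-sided).
t = (x̄_1 − x̄_2)/√(s_1²/n_1 + s_2²/n_2) = (41.1 − 37.5)/√(6.94²/18 + 3.21²/14) = 1.949
Welch–Satterthwaite df ≈ 25.15
Two-sided p-value ≈ 0.0625
Since p ≈ 0.0625 > α = 0.01, fail to reject H0; the data do not provide sufficient evidence against H0.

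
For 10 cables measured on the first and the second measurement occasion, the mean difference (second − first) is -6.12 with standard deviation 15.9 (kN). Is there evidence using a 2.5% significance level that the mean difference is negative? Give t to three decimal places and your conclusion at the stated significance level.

t = -1.217; fail to reject H0

H0: μ_d = 0; H1: μ_d < 0 (paired t-test on the differences, left-tailed).
t = d̄/(s_d/√n) = -6.12/(15.9/√10) = -1.217
df = n − 1 = 9
p-value = P(T ≤ -1.217) ≈ 0.1272
Since p ≈ 0.1272 > α = 0.025, fail to reject H0; the data do not provide sufficient evidence against H0.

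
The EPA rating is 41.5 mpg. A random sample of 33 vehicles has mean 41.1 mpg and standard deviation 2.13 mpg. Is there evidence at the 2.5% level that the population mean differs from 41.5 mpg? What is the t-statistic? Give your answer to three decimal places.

H0: μ = 41.5; H1: μ ≠ 41.5 (one-sample t-test, two-sided).
t = (x̄ − μ₀)/(s/√n) = (41.1 − 41.5)/(2.13/√33) = -1.079
df = n − 1 = 32
Two-sided p-value ≈ 0.289
Since p ≈ 0.289 > α = 0.025, fail to reject H0; the evidence is not statistically significant.

-1.079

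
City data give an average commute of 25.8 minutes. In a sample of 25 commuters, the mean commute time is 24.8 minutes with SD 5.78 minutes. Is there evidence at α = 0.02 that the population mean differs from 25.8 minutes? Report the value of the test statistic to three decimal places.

H0: μ = 25.8; H1: μ ≠ 25.8 (one-sample t-test, two-sided).
t = (x̄ − μ₀)/(s/√n) = (24.8 − 25.8)/(5.78/√25) = -0.865
df = n − 1 = 24
Two-sided p-value ≈ 0.396
Since p ≈ 0.396 > α = 0.02, fail to reject H0; the data do not provide sufficient evidence against H0.

-0.865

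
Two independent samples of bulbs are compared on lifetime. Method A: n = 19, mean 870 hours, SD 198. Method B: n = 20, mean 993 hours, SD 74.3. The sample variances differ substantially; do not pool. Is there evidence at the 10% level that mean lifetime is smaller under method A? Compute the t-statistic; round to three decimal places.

-2.543

Let group 1 = method A, group 2 = method B. H0: μ_1 = μ_2; H1: μ_1 < μ_2 (Welch's two-sample t-test, left-tailed).
t = (x̄_1 − x̄_2)/√(s_1²/n_1 + s_2²/n_2) = (870 − 993)/√(198²/19 + 74.3²/20) = -2.543
Welch–Satterthwaite df ≈ 22.75
p-value = P(T ≤ -2.543) ≈ 0.0091
Since p ≈ 0.0091 < α = 0.1, reject H0; the data support H1.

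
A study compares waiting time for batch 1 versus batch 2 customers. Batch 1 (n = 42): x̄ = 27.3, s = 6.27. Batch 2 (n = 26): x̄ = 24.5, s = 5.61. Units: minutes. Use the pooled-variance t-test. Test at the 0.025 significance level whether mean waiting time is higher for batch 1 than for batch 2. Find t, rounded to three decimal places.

Let group 1 = batch 1, group 2 = batch 2. H0: μ_1 = μ_2; H1: μ_1 > μ_2 (two-sample pooled-variance t-test, right-tailed).
s_p² = [(42−1)·6.27² + (26−1)·5.61²]/(42+26−2) = 36.3429
t = (27.3 − 24.5)/√[36.3429·(1/42 + 1/26)] = 1.861
df = n₁ + n₂ − 2 = 66
p-value = P(T ≥ 1.861) ≈ 0.0336
Since p ≈ 0.0336 > α = 0.025, fail to reject H0; the evidence is not statistically significant.

1.861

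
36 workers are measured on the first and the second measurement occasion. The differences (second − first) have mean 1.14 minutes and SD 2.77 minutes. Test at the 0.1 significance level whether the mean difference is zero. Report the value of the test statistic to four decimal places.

H0: μ_d = 0; H1: μ_d ≠ 0 (paired t-test on the differences, two-sided).
t = d̄/(s_d/√n) = 1.14/(2.77/√36) = 2.4693
df = n − 1 = 35
Two-sided p-value ≈ 0.019
Since p ≈ 0.019 < α = 0.1, reject H0; the data support H1.

2.4693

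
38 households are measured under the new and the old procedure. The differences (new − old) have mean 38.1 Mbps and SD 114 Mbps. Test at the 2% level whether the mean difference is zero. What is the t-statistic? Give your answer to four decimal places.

2.0602

H0: μ_d = 0; H1: μ_d ≠ 0 (paired t-test on the differences, two-sided).
t = d̄/(s_d/√n) = 38.1/(114/√38) = 2.0602
df = n − 1 = 37
Two-sided p-value ≈ 0.0465
Since p ≈ 0.0465 > α = 0.02, fail to reject H0; the data do not provide sufficient evidence against H0.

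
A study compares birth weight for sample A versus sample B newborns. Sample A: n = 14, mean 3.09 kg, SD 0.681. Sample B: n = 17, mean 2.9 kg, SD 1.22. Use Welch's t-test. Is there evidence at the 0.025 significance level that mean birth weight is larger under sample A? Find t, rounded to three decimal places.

0.547

Let group 1 = sample A, group 2 = sample B. H0: μ_1 = μ_2; H1: μ_1 > μ_2 (Welch's two-sample t-test, right-tailed).
t = (x̄_1 − x̄_2)/√(s_1²/n_1 + s_2²/n_2) = (3.09 − 2.9)/√(0.681²/14 + 1.22²/17) = 0.547
Welch–Satterthwaite df ≈ 25.84
p-value = P(T ≥ 0.547) ≈ 0.2946
Since p ≈ 0.2946 > α = 0.025, fail to reject H0; the data do not provide sufficient evidence against H0.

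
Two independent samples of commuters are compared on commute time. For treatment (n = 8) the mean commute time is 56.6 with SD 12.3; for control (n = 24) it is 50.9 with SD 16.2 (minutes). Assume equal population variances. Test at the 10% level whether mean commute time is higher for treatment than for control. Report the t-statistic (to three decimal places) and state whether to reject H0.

Let group 1 = treatment, group 2 = control. H0: μ_1 = μ_2; H1: μ_1 > μ_2 (two-sample pooled-variance t-test, right-tailed).
s_p² = [(8−1)·12.3² + (24−1)·16.2²]/(8+24−2) = 236.505
t = (56.6 − 50.9)/√[236.505·(1/8 + 1/24)] = 0.908
df = n₁ + n₂ − 2 = 30
p-value = P(T ≥ 0.908) ≈ 0.186
Since p ≈ 0.186 > α = 0.1, fail to reject H0; the data do not provide sufficient evidence against H0.

t = 0.908; fail to reject H0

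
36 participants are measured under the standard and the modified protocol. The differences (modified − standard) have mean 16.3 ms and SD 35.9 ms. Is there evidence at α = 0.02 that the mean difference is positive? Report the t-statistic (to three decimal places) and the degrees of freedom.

H0: μ_d = 0; H1: μ_d > 0 (paired t-test on the differences, right-tailed).
t = d̄/(s_d/√n) = 16.3/(35.9/√36) = 2.724
df = n − 1 = 35
p-value = P(T ≥ 2.724) ≈ 0.0050
Since p ≈ 0.0050 < α = 0.02, reject H0; the evidence is statistically significant.

t = 2.724, df = 35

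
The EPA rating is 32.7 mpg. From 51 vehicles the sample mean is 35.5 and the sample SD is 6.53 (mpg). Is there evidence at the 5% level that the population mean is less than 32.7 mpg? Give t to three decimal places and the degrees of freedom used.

t = 3.062, df = 50

H0: μ = 32.7; H1: μ < 32.7 (one-sample t-test, left-tailed).
t = (x̄ − μ₀)/(s/√n) = (35.5 − 32.7)/(6.53/√51) = 3.062
df = n − 1 = 50
p-value = P(T ≤ 3.062) ≈ 0.9982
Since p ≈ 0.9982 > α = 0.05, fail to reject H0; the data do not provide sufficient evidence against H0.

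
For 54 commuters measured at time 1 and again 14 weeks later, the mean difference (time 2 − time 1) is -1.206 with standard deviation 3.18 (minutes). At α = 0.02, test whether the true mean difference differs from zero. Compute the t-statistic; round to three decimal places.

H0: μ_d = 0; H1: μ_d ≠ 0 (paired t-test on the differences, two-sided).
t = d̄/(s_d/√n) = -1.206/(3.18/√54) = -2.787
df = n − 1 = 53
Two-sided p-value ≈ 0.0074
Since p ≈ 0.0074 < α = 0.02, reject H0; the data support H1.

-2.787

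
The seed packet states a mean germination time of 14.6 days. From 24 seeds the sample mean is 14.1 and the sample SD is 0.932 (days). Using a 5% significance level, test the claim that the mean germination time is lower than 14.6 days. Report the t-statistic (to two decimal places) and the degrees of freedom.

t = -2.63, df = 23

H0: μ = 14.6; H1: μ < 14.6 (one-sample t-test, left-tailed).
t = (x̄ − μ₀)/(s/√n) = (14.1 − 14.6)/(0.932/√24) = -2.63
df = n − 1 = 23
p-value = P(T ≤ -2.63) ≈ 0.0075
Since p ≈ 0.0075 < α = 0.05, reject H0; the evidence is statistically significant.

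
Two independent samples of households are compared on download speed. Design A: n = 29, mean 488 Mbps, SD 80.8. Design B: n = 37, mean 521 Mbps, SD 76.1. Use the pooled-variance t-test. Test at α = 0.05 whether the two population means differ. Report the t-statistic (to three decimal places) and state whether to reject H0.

Let group 1 = design A, group 2 = design B. H0: μ_1 = μ_2; H1: μ_1 ≠ μ_2 (two-sample pooled-variance t-test, two-sided).
s_p² = [(29−1)·80.8² + (37−1)·76.1²]/(29+37−2) = 6113.84
t = (488 − 521)/√[6113.84·(1/29 + 1/37)] = -1.702
df = n₁ + n₂ − 2 = 64
Two-sided p-value ≈ 0.0937
Since p ≈ 0.0937 > α = 0.05, fail to reject H0; the data do not provide sufficient evidence against H0.

t = -1.702; fail to reject H0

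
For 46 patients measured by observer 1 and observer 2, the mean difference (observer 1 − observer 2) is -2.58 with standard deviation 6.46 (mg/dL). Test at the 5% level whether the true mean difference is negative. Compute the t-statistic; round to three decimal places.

-2.709

H0: μ_d = 0; H1: μ_d < 0 (paired t-test on the differences, left-tailed).
t = d̄/(s_d/√n) = -2.58/(6.46/√46) = -2.709
df = n − 1 = 45
p-value = P(T ≤ -2.709) ≈ 0.0048
Since p ≈ 0.0048 < α = 0.05, reject H0; the data support H1.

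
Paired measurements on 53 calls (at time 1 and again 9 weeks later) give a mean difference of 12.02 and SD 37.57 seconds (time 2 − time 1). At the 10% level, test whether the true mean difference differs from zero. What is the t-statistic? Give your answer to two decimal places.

2.33

H0: μ_d = 0; H1: μ_d ≠ 0 (paired t-test on the differences, two-sided).
t = d̄/(s_d/√n) = 12.02/(37.57/√53) = 2.33
df = n − 1 = 52
Two-sided p-value ≈ 0.0238
Since p ≈ 0.0238 < α = 0.1, reject H0; the evidence is statistically significant.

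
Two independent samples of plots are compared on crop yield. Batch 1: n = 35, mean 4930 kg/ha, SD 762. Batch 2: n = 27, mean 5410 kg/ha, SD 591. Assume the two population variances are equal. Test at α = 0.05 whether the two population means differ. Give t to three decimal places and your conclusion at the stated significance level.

t = -2.704; reject H0

Let group 1 = batch 1, group 2 = batch 2. H0: μ_1 = μ_2; H1: μ_1 ≠ μ_2 (two-sample pooled-variance t-test, two-sided).
s_p² = [(35−1)·762² + (27−1)·591²]/(35+27−2) = 480387
t = (4930 − 5410)/√[480387·(1/35 + 1/27)] = -2.704
df = n₁ + n₂ − 2 = 60
Two-sided p-value ≈ 0.0089
Since p ≈ 0.0089 < α = 0.05, reject H0; the data support H1.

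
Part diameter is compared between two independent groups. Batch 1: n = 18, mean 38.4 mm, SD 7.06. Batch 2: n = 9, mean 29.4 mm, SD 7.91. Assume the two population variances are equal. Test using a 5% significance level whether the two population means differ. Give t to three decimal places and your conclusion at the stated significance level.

Let group 1 = batch 1, group 2 = batch 2. H0: μ_1 = μ_2; H1: μ_1 ≠ μ_2 (two-sample pooled-variance t-test, two-sided).
s_p² = [(18−1)·7.06² + (9−1)·7.91²]/(18+9−2) = 53.9154
t = (38.4 − 29.4)/√[53.9154·(1/18 + 1/9)] = 3.002
df = n₁ + n₂ − 2 = 25
Two-sided p-value ≈ 0.006
Since p ≈ 0.006 < α = 0.05, reject H0; the data support H1.

t = 3.002; reject H0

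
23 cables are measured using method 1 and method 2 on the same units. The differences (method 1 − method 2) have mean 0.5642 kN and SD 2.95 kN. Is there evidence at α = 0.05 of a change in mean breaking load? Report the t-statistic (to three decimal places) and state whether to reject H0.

t = 0.917; fail to reject H0

H0: μ_d = 0; H1: μ_d ≠ 0 (paired t-test on the differences, two-sided).
t = d̄/(s_d/√n) = 0.5642/(2.95/√23) = 0.917
df = n − 1 = 22
Two-sided p-value ≈ 0.369
Since p ≈ 0.369 > α = 0.05, fail to reject H0; the evidence is not statistically significant.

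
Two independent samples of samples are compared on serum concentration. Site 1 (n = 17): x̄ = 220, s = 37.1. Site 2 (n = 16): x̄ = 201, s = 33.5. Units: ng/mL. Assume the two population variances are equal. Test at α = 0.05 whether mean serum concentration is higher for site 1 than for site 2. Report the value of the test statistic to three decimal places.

1.541

Let group 1 = site 1, group 2 = site 2. H0: μ_1 = μ_2; H1: μ_1 > μ_2 (two-sample pooled-variance t-test, right-tailed).
s_p² = [(17−1)·37.1² + (16−1)·33.5²]/(17+16−2) = 1253.43
t = (220 − 201)/√[1253.43·(1/17 + 1/16)] = 1.541
df = n₁ + n₂ − 2 = 31
p-value = P(T ≥ 1.541) ≈ 0.067
Since p ≈ 0.067 > α = 0.05, fail to reject H0; the evidence is not statistically significant.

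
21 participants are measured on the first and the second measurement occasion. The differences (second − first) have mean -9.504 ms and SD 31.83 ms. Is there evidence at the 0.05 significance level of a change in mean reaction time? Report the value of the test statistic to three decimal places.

H0: μ_d = 0; H1: μ_d ≠ 0 (paired t-test on the differences, two-sided).
t = d̄/(s_d/√n) = -9.504/(31.83/√21) = -1.368
df = n − 1 = 20
Two-sided p-value ≈ 0.1864
Since p ≈ 0.1864 > α = 0.05, fail to reject H0; the evidence is not statistically significant.

-1.368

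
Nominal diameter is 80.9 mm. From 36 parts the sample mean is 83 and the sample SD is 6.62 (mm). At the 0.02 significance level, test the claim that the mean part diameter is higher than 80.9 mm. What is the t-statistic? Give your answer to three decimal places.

H0: μ = 80.9; H1: μ > 80.9 (one-sample t-test, right-tailed).
t = (x̄ − μ₀)/(s/√n) = (83 − 80.9)/(6.62/√36) = 1.903
df = n − 1 = 35
p-value = P(T ≥ 1.903) ≈ 0.0326
Since p ≈ 0.0326 > α = 0.02, fail to reject H0; the evidence is not statistically significant.

1.903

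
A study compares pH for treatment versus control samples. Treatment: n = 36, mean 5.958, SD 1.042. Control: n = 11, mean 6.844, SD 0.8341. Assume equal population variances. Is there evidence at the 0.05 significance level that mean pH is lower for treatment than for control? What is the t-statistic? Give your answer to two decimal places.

-2.57

Let group 1 = treatment, group 2 = control. H0: μ_1 = μ_2; H1: μ_1 < μ_2 (two-sample pooled-variance t-test, left-tailed).
s_p² = [(36−1)·1.042² + (11−1)·0.8341²]/(36+11−2) = 0.999088
t = (5.958 − 6.844)/√[0.999088·(1/36 + 1/11)] = -2.57
df = n₁ + n₂ − 2 = 45
p-value = P(T ≤ -2.57) ≈ 0.0067
Since p ≈ 0.0067 < α = 0.05, reject H0; the data support H1.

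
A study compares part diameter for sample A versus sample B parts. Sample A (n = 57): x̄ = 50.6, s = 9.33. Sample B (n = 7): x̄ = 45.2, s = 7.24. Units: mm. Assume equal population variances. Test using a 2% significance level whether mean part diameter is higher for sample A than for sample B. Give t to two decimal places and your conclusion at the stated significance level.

Let group 1 = sample A, group 2 = sample B. H0: μ_1 = μ_2; H1: μ_1 > μ_2 (two-sample pooled-variance t-test, right-tailed).
s_p² = [(57−1)·9.33² + (7−1)·7.24²]/(57+7−2) = 83.6975
t = (50.6 − 45.2)/√[83.6975·(1/57 + 1/7)] = 1.47
df = n₁ + n₂ − 2 = 62
p-value = P(T ≥ 1.47) ≈ 0.0728
Since p ≈ 0.0728 > α = 0.02, fail to reject H0; the data do not provide sufficient evidence against H0.

t = 1.47; fail to reject H0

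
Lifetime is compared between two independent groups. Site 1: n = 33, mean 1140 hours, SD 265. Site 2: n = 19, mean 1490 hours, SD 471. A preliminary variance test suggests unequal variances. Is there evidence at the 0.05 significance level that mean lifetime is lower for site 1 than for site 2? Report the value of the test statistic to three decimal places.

-2.979

Let group 1 = site 1, group 2 = site 2. H0: μ_1 = μ_2; H1: μ_1 < μ_2 (Welch's two-sample t-test, left-tailed).
t = (x̄_1 − x̄_2)/√(s_1²/n_1 + s_2²/n_2) = (1140 − 1490)/√(265²/33 + 471²/19) = -2.979
Welch–Satterthwaite df ≈ 24.70
p-value = P(T ≤ -2.979) ≈ 0.003
Since p ≈ 0.003 < α = 0.05, reject H0; the evidence is statistically significant.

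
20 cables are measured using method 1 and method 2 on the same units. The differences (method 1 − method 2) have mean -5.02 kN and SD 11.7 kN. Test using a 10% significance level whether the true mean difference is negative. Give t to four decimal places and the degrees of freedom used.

t = -1.9188, df = 19

H0: μ_d = 0; H1: μ_d < 0 (paired t-test on the differences, left-tailed).
t = d̄/(s_d/√n) = -5.02/(11.7/√20) = -1.9188
df = n − 1 = 19
p-value = P(T ≤ -1.9188) ≈ 0.0351
Since p ≈ 0.0351 < α = 0.1, reject H0; the data support H1.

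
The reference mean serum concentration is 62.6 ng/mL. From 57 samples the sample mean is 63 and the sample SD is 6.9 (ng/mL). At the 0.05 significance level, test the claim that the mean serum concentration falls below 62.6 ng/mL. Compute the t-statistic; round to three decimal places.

0.438

H0: μ = 62.6; H1: μ < 62.6 (one-sample t-test, left-tailed).
t = (x̄ − μ₀)/(s/√n) = (63 − 62.6)/(6.9/√57) = 0.438
df = n − 1 = 56
p-value = P(T ≤ 0.438) ≈ 0.6683
Since p ≈ 0.6683 > α = 0.05, fail to reject H0; the data do not provide sufficient evidence against H0.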